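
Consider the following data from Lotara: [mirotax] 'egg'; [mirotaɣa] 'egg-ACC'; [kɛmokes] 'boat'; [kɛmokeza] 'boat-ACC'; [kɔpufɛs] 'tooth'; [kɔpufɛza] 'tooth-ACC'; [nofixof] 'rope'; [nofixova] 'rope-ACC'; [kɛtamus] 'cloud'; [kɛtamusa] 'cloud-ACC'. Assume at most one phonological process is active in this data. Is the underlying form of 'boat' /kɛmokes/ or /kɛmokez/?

The stem for 'boat' ends in [s] in [kɛmokes] but [z] in [kɛmokeza].
If /s/ were underlying and a rule turned it into [z] before the ACC suffix, 'cloud' would also alternate; but it has [s] in both [kɛtamus] and [kɛtamusa].
The underlying segment must be /z/; voiced obstruents become voiceless word-finally, yielding [s] there.

/kɛmokez/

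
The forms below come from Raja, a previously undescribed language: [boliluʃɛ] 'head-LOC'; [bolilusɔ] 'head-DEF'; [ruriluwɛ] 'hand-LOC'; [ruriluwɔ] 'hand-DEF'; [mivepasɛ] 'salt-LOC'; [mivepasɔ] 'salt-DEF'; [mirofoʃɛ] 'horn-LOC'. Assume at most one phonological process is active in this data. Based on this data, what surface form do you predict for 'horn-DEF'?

The stem for 'head' ends in [ʃ] in [boliluʃɛ] but [s] in [bolilusɔ].
If /s/ were underlying and a rule turned it into [ʃ] before the LOC suffix, 'salt' would also alternate; but it has [s] in both [mivepasɛ] and [mivepasɔ].
So /ʃ/ is underlying, and a rule of depalatalization — palato-alveolar /ʃ/ becomes [s] when no front vowel follows — gives [s].
The one attested form of 'horn', [mirofoʃɛ], shows underlying /mirofoʃ/. Applying the same rule when no front vowel follows gives [mirofosɔ].

[mirofosɔ]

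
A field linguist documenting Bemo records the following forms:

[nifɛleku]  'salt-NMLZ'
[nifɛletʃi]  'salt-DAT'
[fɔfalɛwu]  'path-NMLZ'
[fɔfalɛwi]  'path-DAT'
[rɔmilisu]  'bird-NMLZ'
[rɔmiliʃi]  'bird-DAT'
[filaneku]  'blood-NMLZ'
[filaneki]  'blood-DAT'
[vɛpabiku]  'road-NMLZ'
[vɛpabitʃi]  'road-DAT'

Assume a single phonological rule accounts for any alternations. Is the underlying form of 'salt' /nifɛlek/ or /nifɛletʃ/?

'salt' shows [k] ~ [tʃ] at the end of the stem ([nifɛleku] vs [nifɛletʃi]).
But 'blood' keeps [k] in both environments ([filaneku], [filaneki]), so there is no rule changing /k/ to [tʃ] before the DAT suffix.
Therefore /tʃ/ is basic and [k] is derived by depalatalization (palato-alveolar /tʃ/ and /ʃ/ become [k] and [s] when no front vowel follows).

/nifɛletʃ/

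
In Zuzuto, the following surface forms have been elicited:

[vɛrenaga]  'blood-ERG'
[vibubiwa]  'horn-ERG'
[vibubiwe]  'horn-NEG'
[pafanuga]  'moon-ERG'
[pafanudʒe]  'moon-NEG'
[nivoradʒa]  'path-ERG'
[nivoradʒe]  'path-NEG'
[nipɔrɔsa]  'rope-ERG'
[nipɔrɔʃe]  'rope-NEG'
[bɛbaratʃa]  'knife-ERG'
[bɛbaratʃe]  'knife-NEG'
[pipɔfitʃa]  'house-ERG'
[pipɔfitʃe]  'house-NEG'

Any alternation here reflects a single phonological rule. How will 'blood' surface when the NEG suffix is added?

[vɛrenadʒe]

'moon' shows [g] ~ [dʒ] at the end of the stem ([pafanuga] vs [pafanudʒe]).
The stem 'path' ([nivoradʒa], [nivoradʒe]) shows [dʒ] unchanged in both environments, so [dʒ] cannot be basic with [g] derived before the ERG suffix.
So /g/ is underlying, and a rule of palatalization before a front vowel — /g/ and /s/ become palato-alveolar [dʒ] and [ʃ] before a front vowel — gives [dʒ].
The one attested form of 'blood', [vɛrenaga], shows underlying /vɛrenag/. Applying the same rule before a front vowel gives [vɛrenadʒe].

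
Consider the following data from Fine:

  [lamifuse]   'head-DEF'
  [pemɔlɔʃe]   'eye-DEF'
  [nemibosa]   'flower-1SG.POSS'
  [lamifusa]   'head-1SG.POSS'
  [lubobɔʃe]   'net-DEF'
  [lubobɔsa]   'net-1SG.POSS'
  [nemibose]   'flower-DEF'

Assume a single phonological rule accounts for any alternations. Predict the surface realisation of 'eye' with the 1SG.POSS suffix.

[pemɔlɔsa]

The root 'net' surfaces as [lubobɔsa] and [lubobɔʃe], with a stem-final [s] ~ [ʃ] alternation.
If /s/ were underlying and a rule turned it into [ʃ] before the DEF suffix, 'head' would also alternate; but it has [s] in both [lamifusa] and [lamifuse].
The underlying segment must be /ʃ/; palato-alveolar /ʃ/ becomes [s] when no front vowel follows, yielding [s] there.
The one attested form of 'eye', [pemɔlɔʃe], shows underlying /pemɔlɔʃ/. Applying the same rule when no front vowel follows gives [pemɔlɔsa].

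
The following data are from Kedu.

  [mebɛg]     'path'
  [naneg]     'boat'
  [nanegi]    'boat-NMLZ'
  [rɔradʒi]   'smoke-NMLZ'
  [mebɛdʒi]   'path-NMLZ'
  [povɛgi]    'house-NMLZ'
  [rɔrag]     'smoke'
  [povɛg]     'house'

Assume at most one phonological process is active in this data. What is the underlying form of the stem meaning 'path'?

/mebɛdʒ/

The root 'path' surfaces as [mebɛdʒi] and [mebɛg], with a stem-final [dʒ] ~ [g] alternation.
The stem 'house' ([povɛgi], [povɛg]) shows [g] unchanged in both environments, so [g] cannot be basic with [dʒ] derived before the NMLZ suffix.
The underlying segment must be /dʒ/; palato-alveolar /dʒ/ becomes [g] when no front vowel follows, yielding [g] there.
So 'path' = /mebɛdʒ/.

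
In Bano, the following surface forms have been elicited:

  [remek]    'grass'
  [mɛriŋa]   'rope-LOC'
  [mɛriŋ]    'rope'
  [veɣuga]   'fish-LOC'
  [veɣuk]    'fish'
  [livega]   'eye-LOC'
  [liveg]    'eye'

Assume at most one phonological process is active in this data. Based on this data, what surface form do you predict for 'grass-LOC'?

In [veɣuga] and [veɣuk] the final segment of 'fish' alternates: [g] ~ [k].
If /g/ were underlying and a rule turned it into [k] in isolation, 'eye' would also alternate; but it has [g] in both [livega] and [liveg].
The alternation reflects intervocalic voicing: voiceless stops become voiced between vowels. /k/ is underlying.
The one attested form of 'grass', [remek], shows underlying /remek/. Applying the same rule between vowels gives [remega].

[remega]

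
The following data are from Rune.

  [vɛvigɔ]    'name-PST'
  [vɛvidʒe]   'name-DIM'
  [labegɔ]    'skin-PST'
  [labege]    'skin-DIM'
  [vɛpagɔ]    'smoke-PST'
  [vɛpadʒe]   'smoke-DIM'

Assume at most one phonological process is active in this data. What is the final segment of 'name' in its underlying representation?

/dʒ/

The stem for 'name' ends in [g] in [vɛvigɔ] but [dʒ] in [vɛvidʒe].
But 'skin' keeps [g] in both environments ([labegɔ], [labege]), so there is no rule changing /g/ to [dʒ] before the DIM suffix.
Therefore /dʒ/ is basic and [g] is derived by depalatalization (palato-alveolar /dʒ/ becomes [g] when no front vowel follows).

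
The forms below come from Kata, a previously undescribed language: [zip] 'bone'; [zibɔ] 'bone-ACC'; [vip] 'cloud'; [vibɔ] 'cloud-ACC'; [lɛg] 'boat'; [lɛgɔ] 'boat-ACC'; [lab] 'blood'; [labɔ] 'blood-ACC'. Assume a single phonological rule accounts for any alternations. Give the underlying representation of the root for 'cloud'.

In [vip] and [vibɔ] the final segment of 'cloud' alternates: [p] ~ [b].
Compare 'blood', with invariant [b] in [lab] and [labɔ]: an analysis with underlying /b/ and a rule producing [p] in isolation would wrongly predict alternation here too.
The underlying segment must be /p/; voiceless stops become voiced between vowels, yielding [b] there.
Hence 'cloud' is /vip/ underlyingly.

/vip/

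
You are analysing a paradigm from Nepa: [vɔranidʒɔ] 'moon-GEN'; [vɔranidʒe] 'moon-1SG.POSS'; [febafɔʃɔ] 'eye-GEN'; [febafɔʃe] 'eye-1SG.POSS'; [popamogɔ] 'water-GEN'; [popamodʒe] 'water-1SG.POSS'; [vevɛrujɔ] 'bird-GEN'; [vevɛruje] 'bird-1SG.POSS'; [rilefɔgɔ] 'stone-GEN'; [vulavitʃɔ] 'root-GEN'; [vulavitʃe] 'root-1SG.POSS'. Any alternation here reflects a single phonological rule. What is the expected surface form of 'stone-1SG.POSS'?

The root 'water' surfaces as [popamogɔ] and [popamodʒe], with a stem-final [g] ~ [dʒ] alternation.
But 'moon' keeps [dʒ] in both environments ([vɔranidʒɔ], [vɔranidʒe]), so there is no rule changing /dʒ/ to [g] before the GEN suffix.
The alternation reflects palatalization before a front vowel: /g/ becomes palato-alveolar [dʒ] before a front vowel. /g/ is underlying.
From [rilefɔgɔ] the stem 'stone' is /rilefɔg/; before a front vowel this yields [rilefɔdʒe].

[rilefɔdʒe]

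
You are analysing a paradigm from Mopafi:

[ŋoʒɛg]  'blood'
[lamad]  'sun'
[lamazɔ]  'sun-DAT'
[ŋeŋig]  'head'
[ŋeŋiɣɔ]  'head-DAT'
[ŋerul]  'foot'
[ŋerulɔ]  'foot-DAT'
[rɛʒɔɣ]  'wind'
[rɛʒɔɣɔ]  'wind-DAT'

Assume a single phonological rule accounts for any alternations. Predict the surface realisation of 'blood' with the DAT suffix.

The stem for 'head' ends in [g] in [ŋeŋig] but [ɣ] in [ŋeŋiɣɔ].
But 'wind' keeps [ɣ] in both environments ([rɛʒɔɣ], [rɛʒɔɣɔ]), so there is no rule changing /ɣ/ to [g] in isolation.
So /g/ is underlying, and a rule of intervocalic spirantization — voiced stops become fricatives between vowels — gives [ɣ].
The one attested form of 'blood', [ŋoʒɛg], shows underlying /ŋoʒɛg/. Applying the same rule between vowels gives [ŋoʒɛɣɔ].

[ŋoʒɛɣɔ]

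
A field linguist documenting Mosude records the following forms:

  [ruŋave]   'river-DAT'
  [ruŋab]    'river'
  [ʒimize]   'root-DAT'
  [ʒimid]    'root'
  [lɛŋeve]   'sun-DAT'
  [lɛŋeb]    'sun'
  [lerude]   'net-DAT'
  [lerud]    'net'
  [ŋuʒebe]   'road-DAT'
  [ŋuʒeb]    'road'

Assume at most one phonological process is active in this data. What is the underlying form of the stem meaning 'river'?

/ruŋav/

In [ruŋave] and [ruŋab] the final segment of 'river' alternates: [v] ~ [b].
The stem 'road' ([ŋuʒebe], [ŋuʒeb]) shows [b] unchanged in both environments, so [b] cannot be basic with [v] derived before the DAT suffix.
The underlying segment must be /v/; voiced fricatives become stops word-finally, yielding [b] there.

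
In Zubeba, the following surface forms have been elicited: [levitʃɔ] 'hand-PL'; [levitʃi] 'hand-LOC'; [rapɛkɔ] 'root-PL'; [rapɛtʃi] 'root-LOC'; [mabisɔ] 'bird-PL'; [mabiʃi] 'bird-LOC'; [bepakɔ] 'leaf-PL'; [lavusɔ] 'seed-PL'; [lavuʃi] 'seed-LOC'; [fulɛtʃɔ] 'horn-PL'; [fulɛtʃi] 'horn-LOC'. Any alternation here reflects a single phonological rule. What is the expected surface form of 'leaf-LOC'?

In [rapɛkɔ] and [rapɛtʃi] the final segment of 'root' alternates: [k] ~ [tʃ].
Compare 'horn', with invariant [tʃ] in [fulɛtʃɔ] and [fulɛtʃi]: an analysis with underlying /tʃ/ and a rule producing [k] before the PL suffix would wrongly predict alternation here too.
The underlying segment must be /k/; /k/ and /s/ become palato-alveolar [tʃ] and [ʃ] before a front vowel, yielding [tʃ] there.
The one attested form of 'leaf', [bepakɔ], shows underlying /bepak/. Applying the same rule before a front vowel gives [bepatʃi].

[bepatʃi]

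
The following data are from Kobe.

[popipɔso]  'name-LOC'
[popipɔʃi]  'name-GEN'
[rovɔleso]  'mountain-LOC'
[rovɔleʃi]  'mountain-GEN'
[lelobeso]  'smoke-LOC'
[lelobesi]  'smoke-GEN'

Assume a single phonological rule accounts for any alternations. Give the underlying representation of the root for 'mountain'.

In [rovɔleso] and [rovɔleʃi] the final segment of 'mountain' alternates: [s] ~ [ʃ].
The stem 'smoke' ([lelobeso], [lelobesi]) shows [s] unchanged in both environments, so [s] cannot be basic with [ʃ] derived before the GEN suffix.
Therefore /ʃ/ is basic and [s] is derived by depalatalization (palato-alveolar /ʃ/ becomes [s] when no front vowel follows).

/rovɔleʃ/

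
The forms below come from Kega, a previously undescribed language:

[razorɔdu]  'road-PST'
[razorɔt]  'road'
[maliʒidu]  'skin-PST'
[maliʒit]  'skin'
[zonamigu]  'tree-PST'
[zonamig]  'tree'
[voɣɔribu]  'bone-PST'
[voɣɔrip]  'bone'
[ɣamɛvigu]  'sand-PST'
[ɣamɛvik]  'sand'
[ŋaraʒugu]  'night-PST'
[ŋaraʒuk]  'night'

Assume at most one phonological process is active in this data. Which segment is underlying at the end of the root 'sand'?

The root 'sand' surfaces as [ɣamɛvigu] and [ɣamɛvik], with a stem-final [g] ~ [k] alternation.
Compare 'tree', with invariant [g] in [zonamigu] and [zonamig]: an analysis with underlying /g/ and a rule producing [k] in isolation would wrongly predict alternation here too.
So /k/ is underlying, and a rule of intervocalic voicing — voiceless stops become voiced between vowels — gives [g].

/k/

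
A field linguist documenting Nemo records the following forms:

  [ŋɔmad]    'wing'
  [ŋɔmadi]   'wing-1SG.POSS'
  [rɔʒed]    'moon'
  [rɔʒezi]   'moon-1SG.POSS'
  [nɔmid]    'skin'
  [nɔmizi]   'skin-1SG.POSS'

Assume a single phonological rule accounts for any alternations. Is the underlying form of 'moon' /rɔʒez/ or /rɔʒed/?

'moon' shows [d] ~ [z] at the end of the stem ([rɔʒed] vs [rɔʒezi]).
Compare 'wing', with invariant [d] in [ŋɔmad] and [ŋɔmadi]: an analysis with underlying /d/ and a rule producing [z] before the 1SG.POSS suffix would wrongly predict alternation here too.
The underlying segment must be /z/; voiced fricatives become stops word-finally, yielding [d] there.

/rɔʒez/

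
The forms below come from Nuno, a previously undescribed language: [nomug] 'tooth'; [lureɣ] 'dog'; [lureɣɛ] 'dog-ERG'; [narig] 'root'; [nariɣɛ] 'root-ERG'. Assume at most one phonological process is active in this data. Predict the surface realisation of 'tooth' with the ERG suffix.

[nomuɣɛ]

In [narig] and [nariɣɛ] the final segment of 'root' alternates: [g] ~ [ɣ].
But 'dog' keeps [ɣ] in both environments ([lureɣ], [lureɣɛ]), so there is no rule changing /ɣ/ to [g] in isolation.
Therefore /g/ is basic and [ɣ] is derived by intervocalic spirantization (voiced stops become fricatives between vowels).
The one attested form of 'tooth', [nomug], shows underlying /nomug/. Applying the same rule between vowels gives [nomuɣɛ].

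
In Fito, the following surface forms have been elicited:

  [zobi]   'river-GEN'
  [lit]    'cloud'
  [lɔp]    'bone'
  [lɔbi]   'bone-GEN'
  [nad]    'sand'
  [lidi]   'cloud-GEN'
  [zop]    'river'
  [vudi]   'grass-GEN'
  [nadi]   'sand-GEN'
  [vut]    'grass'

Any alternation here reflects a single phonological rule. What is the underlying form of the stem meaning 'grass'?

In [vut] and [vudi] the final segment of 'grass' alternates: [t] ~ [d].
If /d/ were underlying and a rule turned it into [t] in isolation, 'sand' would also alternate; but it has [d] in both [nad] and [nadi].
The underlying segment must be /t/; voiceless stops become voiced between vowels, yielding [d] there.
So 'grass' = /vut/.

/vut/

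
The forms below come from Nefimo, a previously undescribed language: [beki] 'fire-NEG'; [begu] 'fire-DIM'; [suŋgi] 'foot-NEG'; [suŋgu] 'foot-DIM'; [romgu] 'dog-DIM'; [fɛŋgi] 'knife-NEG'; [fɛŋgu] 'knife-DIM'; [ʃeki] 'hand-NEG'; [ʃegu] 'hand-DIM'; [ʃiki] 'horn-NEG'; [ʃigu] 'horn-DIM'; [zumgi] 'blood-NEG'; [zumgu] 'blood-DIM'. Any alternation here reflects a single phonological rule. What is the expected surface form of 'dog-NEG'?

[romgi]

The NEG suffix surfaces as [-gi] and [-ki], depending on the final segment of the stem.
By contrast the DIM suffix keeps its initial [g] throughout — that segment must be underlying.
The NEG suffix is therefore /-ki/ underlyingly, with post-nasal voicing: voiceless stops become voiced after a nasal.
After 'dog', which ends in a nasal, the suffix surfaces as [-gi], giving [romgi].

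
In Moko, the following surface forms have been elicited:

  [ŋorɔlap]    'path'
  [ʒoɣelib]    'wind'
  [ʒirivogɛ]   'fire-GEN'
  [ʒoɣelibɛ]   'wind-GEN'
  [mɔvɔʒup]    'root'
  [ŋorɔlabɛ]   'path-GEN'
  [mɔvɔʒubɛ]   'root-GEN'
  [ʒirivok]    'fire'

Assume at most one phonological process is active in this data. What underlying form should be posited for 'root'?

'root' shows [b] ~ [p] at the end of the stem ([mɔvɔʒubɛ] vs [mɔvɔʒup]).
If /b/ were underlying and a rule turned it into [p] in isolation, 'wind' would also alternate; but it has [b] in both [ʒoɣelibɛ] and [ʒoɣelib].
So /p/ is underlying, and a rule of intervocalic voicing — voiceless stops become voiced between vowels — gives [b].

/mɔvɔʒup/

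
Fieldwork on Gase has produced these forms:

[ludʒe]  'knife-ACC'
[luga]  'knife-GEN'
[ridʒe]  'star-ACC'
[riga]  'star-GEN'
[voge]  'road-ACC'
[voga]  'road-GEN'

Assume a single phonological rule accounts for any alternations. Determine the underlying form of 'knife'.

/ludʒ/

The root 'knife' surfaces as [ludʒe] and [luga], with a stem-final [dʒ] ~ [g] alternation.
Compare 'road', with invariant [g] in [voge] and [voga]: an analysis with underlying /g/ and a rule producing [dʒ] before the ACC suffix would wrongly predict alternation here too.
The alternation reflects depalatalization: palato-alveolar /dʒ/ becomes [g] when no front vowel follows. /dʒ/ is underlying.
So 'knife' = /ludʒ/.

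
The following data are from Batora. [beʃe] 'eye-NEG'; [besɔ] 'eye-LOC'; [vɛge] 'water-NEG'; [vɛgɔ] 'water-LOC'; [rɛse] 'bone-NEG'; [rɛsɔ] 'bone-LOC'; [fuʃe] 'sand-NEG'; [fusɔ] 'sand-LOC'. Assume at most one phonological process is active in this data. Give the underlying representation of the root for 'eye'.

The stem for 'eye' ends in [ʃ] in [beʃe] but [s] in [besɔ].
If /s/ were underlying and a rule turned it into [ʃ] before the NEG suffix, 'bone' would also alternate; but it has [s] in both [rɛse] and [rɛsɔ].
So /ʃ/ is underlying, and a rule of depalatalization — palato-alveolar /ʃ/ becomes [s] when no front vowel follows — gives [s].

/beʃ/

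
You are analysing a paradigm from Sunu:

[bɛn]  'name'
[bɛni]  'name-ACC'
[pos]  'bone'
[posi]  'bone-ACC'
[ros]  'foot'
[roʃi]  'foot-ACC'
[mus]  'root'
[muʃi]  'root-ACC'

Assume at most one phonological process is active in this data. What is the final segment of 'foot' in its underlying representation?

/ʃ/

In [ros] and [roʃi] the final segment of 'foot' alternates: [s] ~ [ʃ].
If /s/ were underlying and a rule turned it into [ʃ] before the ACC suffix, 'bone' would also alternate; but it has [s] in both [pos] and [posi].
The underlying segment must be /ʃ/; palato-alveolar /ʃ/ becomes [s] when no front vowel follows, yielding [s] there.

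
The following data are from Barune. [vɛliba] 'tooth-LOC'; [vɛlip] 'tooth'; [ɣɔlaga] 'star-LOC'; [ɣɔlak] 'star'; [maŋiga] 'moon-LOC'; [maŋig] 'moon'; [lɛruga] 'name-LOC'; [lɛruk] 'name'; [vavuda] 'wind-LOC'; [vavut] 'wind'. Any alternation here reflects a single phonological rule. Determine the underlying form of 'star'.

'star' shows [g] ~ [k] at the end of the stem ([ɣɔlaga] vs [ɣɔlak]).
If /g/ were underlying and a rule turned it into [k] in isolation, 'moon' would also alternate; but it has [g] in both [maŋiga] and [maŋig].
Therefore /k/ is basic and [g] is derived by intervocalic voicing (voiceless stops become voiced between vowels).
Hence 'star' is /ɣɔlak/ underlyingly.

/ɣɔlak/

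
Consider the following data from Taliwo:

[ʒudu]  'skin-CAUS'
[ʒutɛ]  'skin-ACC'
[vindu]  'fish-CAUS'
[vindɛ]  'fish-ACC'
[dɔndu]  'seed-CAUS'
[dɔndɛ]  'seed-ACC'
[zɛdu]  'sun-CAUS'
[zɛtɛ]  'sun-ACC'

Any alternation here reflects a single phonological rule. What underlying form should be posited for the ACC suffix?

/-tɛ/

The ACC morpheme has two allomorphs, [-dɛ] and [-tɛ].
By contrast the CAUS suffix keeps its initial [d] throughout — that segment must be underlying.
The ACC suffix is therefore /-tɛ/ underlyingly, with post-nasal voicing: voiceless stops become voiced after a nasal.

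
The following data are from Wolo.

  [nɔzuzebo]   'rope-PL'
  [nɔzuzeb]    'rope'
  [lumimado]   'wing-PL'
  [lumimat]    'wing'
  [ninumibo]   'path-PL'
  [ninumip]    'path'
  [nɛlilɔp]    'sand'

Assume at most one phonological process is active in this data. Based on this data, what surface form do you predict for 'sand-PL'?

[nɛlilɔbo]

The root 'path' surfaces as [ninumibo] and [ninumip], with a stem-final [b] ~ [p] alternation.
But 'rope' keeps [b] in both environments ([nɔzuzebo], [nɔzuzeb]), so there is no rule changing /b/ to [p] in isolation.
The alternation reflects intervocalic voicing: voiceless stops become voiced between vowels. /p/ is underlying.
The one attested form of 'sand', [nɛlilɔp], shows underlying /nɛlilɔp/. Applying the same rule between vowels gives [nɛlilɔbo].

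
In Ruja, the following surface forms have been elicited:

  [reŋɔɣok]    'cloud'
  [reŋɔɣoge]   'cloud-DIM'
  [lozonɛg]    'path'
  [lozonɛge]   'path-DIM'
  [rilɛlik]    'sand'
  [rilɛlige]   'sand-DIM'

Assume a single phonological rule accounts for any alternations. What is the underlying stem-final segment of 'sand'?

The root 'sand' surfaces as [rilɛlik] and [rilɛlige], with a stem-final [k] ~ [g] alternation.
If /g/ were underlying and a rule turned it into [k] in isolation, 'path' would also alternate; but it has [g] in both [lozonɛg] and [lozonɛge].
So /k/ is underlying, and a rule of intervocalic voicing — voiceless stops become voiced between vowels — gives [g].

/k/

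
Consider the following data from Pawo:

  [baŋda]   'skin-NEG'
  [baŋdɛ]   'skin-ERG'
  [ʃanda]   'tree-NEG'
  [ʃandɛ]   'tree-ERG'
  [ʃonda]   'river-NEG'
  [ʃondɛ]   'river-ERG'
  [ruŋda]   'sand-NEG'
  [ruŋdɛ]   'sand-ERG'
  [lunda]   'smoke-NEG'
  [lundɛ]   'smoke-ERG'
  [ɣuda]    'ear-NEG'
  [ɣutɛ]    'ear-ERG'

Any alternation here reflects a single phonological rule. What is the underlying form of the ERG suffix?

/-tɛ/

The ERG suffix surfaces as [-dɛ] and [-tɛ], depending on the final segment of the stem.
The NEG suffix, which begins with [d], is invariant after every stem; so [d] is not altered by any rule here.
So the underlying form is /-tɛ/, and voiceless stops become voiced after a nasal.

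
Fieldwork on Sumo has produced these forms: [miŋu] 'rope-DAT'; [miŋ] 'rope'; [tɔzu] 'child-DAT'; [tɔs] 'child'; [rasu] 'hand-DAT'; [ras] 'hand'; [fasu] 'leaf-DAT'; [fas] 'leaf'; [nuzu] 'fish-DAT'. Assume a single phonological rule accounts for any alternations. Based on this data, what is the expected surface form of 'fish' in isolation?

[nus]

The stem for 'child' ends in [z] in [tɔzu] but [s] in [tɔs].
If /s/ were underlying and a rule turned it into [z] before the DAT suffix, 'hand' would also alternate; but it has [s] in both [rasu] and [ras].
The underlying segment must be /z/; voiced obstruents become voiceless word-finally, yielding [s] there.
From [nuzu] the stem 'fish' is /nuz/; word-finally this yields [nus].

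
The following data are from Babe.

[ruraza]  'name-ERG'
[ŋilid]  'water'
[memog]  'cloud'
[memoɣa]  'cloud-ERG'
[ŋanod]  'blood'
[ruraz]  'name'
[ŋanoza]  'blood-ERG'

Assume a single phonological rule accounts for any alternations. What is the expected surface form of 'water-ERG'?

'blood' shows [d] ~ [z] at the end of the stem ([ŋanod] vs [ŋanoza]).
Compare 'name', with invariant [z] in [ruraz] and [ruraza]: an analysis with underlying /z/ and a rule producing [d] in isolation would wrongly predict alternation here too.
The alternation reflects intervocalic spirantization: voiced stops become fricatives between vowels. /d/ is underlying.
The one attested form of 'water', [ŋilid], shows underlying /ŋilid/. Applying the same rule between vowels gives [ŋiliza].

[ŋiliza]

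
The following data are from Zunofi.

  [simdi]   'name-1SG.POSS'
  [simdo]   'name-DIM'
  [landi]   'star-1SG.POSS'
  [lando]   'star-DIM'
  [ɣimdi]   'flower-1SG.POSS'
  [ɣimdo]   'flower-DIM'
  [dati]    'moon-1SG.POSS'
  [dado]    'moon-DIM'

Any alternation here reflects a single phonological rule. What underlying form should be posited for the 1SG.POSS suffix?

/-ti/

The 1SG.POSS morpheme has two allomorphs, [-di] and [-ti].
The DIM suffix, which begins with [d], is invariant after every stem; so [d] is not altered by any rule here.
So the underlying form is /-ti/, and voiceless stops become voiced after a nasal.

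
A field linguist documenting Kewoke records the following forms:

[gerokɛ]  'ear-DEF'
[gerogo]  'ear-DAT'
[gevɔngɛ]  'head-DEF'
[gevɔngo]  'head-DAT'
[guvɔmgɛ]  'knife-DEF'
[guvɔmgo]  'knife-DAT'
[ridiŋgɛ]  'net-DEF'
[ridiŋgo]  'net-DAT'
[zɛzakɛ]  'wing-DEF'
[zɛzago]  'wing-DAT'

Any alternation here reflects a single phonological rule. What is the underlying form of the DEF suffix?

/-kɛ/

The DEF morpheme has two allomorphs, [-gɛ] and [-kɛ].
The DAT suffix, which begins with [g], is invariant after every stem; so [g] is not altered by any rule here.
So the underlying form is /-kɛ/, and voiceless stops become voiced after a nasal.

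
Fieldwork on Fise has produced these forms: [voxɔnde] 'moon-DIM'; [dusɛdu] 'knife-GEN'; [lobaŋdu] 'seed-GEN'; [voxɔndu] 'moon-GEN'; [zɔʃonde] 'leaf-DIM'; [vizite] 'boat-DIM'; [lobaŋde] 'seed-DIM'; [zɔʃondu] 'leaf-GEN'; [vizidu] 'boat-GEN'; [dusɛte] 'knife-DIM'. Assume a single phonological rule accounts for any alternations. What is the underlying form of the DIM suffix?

The DIM suffix surfaces as [-de] and [-te], depending on the final segment of the stem.
The GEN suffix, which begins with [d], is invariant after every stem; so [d] is not altered by any rule here.
So the underlying form is /-te/, and voiceless stops become voiced after a nasal.

/-te/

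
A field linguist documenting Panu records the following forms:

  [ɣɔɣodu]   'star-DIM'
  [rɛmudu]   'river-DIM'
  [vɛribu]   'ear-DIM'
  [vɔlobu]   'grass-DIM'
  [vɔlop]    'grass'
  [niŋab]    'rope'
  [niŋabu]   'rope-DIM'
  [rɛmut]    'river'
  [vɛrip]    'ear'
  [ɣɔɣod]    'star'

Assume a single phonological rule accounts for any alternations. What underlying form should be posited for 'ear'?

The root 'ear' surfaces as [vɛrip] and [vɛribu], with a stem-final [p] ~ [b] alternation.
If /b/ were underlying and a rule turned it into [p] in isolation, 'rope' would also alternate; but it has [b] in both [niŋab] and [niŋabu].
The underlying segment must be /p/; voiceless stops become voiced between vowels, yielding [b] there.

/vɛrip/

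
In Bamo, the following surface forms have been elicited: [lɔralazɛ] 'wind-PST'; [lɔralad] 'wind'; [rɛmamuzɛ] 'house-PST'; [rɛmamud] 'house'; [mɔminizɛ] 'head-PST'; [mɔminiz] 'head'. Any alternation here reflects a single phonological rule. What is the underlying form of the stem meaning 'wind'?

/lɔralad/

'wind' shows [z] ~ [d] at the end of the stem ([lɔralazɛ] vs [lɔralad]).
But 'head' keeps [z] in both environments ([mɔminizɛ], [mɔminiz]), so there is no rule changing /z/ to [d] in isolation.
Therefore /d/ is basic and [z] is derived by intervocalic spirantization (voiced stops become fricatives between vowels).
The underlying form of 'wind' is therefore /lɔralad/.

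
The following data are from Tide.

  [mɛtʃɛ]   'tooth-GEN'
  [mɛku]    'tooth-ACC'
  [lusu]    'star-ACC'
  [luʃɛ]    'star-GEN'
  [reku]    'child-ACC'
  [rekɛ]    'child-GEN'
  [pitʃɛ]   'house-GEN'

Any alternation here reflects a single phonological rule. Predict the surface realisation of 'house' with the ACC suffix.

'tooth' shows [k] ~ [tʃ] at the end of the stem ([mɛku] vs [mɛtʃɛ]).
But 'child' keeps [k] in both environments ([reku], [rekɛ]), so there is no rule changing /k/ to [tʃ] before the GEN suffix.
The underlying segment must be /tʃ/; palato-alveolar /tʃ/ and /ʃ/ become [k] and [s] when no front vowel follows, yielding [k] there.
From [pitʃɛ] the stem 'house' is /pitʃ/; when no front vowel follows this yields [piku].

[piku]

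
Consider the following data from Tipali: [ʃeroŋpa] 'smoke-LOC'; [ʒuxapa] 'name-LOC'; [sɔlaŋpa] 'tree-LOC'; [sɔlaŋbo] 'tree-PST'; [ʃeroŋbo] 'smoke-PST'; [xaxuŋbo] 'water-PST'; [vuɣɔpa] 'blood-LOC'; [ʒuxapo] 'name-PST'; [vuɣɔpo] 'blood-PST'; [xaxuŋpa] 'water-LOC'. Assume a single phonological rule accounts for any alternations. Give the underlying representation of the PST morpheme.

/-bo/

The PST suffix surfaces as [-bo] and [-po], depending on the final segment of the stem.
The LOC suffix, which begins with [p], is invariant after every stem; so [p] is not altered by any rule here.
The PST suffix is therefore /-bo/ underlyingly, with post-vocalic devoicing: voiced stops become voiceless after a vowel.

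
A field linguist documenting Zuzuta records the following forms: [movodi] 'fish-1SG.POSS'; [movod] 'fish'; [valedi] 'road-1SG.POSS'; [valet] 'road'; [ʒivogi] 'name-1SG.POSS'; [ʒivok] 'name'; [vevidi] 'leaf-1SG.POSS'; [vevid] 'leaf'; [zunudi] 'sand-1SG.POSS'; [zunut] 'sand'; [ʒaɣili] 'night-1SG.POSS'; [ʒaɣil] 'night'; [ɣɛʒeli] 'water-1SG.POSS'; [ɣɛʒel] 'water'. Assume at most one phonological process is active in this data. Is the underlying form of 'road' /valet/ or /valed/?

/valet/

In [valedi] and [valet] the final segment of 'road' alternates: [d] ~ [t].
But 'fish' keeps [d] in both environments ([movodi], [movod]), so there is no rule changing /d/ to [t] in isolation.
The alternation reflects intervocalic voicing: voiceless stops become voiced between vowels. /t/ is underlying.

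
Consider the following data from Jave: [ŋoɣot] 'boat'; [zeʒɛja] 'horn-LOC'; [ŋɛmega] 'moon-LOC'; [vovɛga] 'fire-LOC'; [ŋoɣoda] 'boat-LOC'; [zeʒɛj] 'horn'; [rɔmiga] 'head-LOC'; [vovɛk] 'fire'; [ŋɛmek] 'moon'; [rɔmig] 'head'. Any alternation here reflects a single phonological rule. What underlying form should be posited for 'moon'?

/ŋɛmek/

The stem for 'moon' ends in [g] in [ŋɛmega] but [k] in [ŋɛmek].
If /g/ were underlying and a rule turned it into [k] in isolation, 'head' would also alternate; but it has [g] in both [rɔmiga] and [rɔmig].
So /k/ is underlying, and a rule of intervocalic voicing — voiceless stops become voiced between vowels — gives [g].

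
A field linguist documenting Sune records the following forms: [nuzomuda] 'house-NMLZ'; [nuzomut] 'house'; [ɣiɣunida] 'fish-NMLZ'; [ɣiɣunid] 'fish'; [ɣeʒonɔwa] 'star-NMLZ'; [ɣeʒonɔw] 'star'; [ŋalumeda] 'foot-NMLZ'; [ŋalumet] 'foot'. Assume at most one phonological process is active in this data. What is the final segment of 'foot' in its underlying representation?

/t/

The root 'foot' surfaces as [ŋalumeda] and [ŋalumet], with a stem-final [d] ~ [t] alternation.
The stem 'fish' ([ɣiɣunida], [ɣiɣunid]) shows [d] unchanged in both environments, so [d] cannot be basic with [t] derived in isolation.
So /t/ is underlying, and a rule of intervocalic voicing — voiceless stops become voiced between vowels — gives [d].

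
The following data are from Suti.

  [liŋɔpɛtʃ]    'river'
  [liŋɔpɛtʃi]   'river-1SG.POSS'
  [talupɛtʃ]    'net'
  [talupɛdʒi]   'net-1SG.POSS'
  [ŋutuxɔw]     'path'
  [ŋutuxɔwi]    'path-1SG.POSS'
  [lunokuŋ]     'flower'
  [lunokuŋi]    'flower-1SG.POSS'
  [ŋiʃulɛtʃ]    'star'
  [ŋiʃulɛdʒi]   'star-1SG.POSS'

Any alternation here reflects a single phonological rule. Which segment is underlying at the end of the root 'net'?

The stem for 'net' ends in [tʃ] in [talupɛtʃ] but [dʒ] in [talupɛdʒi].
The stem 'river' ([liŋɔpɛtʃ], [liŋɔpɛtʃi]) shows [tʃ] unchanged in both environments, so [tʃ] cannot be basic with [dʒ] derived before the 1SG.POSS suffix.
The underlying segment must be /dʒ/; voiced obstruents become voiceless word-finally, yielding [tʃ] there.

/dʒ/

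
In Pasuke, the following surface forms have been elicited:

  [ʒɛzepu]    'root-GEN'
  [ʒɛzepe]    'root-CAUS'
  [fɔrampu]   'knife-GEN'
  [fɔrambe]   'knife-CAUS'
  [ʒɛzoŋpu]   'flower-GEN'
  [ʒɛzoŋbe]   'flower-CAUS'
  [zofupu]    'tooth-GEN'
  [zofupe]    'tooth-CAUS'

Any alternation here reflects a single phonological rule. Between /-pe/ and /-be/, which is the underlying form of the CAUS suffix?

The CAUS suffix surfaces as [-be] and [-pe], depending on the final segment of the stem.
The GEN suffix, which begins with [p], is invariant after every stem; so [p] is not altered by any rule here.
So the underlying form is /-be/, and voiced stops become voiceless after a vowel.

/-be/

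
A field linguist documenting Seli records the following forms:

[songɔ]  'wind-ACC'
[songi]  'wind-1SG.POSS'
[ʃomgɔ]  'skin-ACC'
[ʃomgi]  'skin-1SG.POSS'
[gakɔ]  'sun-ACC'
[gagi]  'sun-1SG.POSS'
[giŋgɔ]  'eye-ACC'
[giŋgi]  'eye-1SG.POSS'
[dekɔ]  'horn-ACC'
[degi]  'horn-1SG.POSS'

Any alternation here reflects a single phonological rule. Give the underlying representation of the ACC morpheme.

The ACC morpheme has two allomorphs, [-gɔ] and [-kɔ].
By contrast the 1SG.POSS suffix keeps its initial [g] throughout — that segment must be underlying.
The ACC suffix is therefore /-kɔ/ underlyingly, with post-nasal voicing: voiceless stops become voiced after a nasal.

/-kɔ/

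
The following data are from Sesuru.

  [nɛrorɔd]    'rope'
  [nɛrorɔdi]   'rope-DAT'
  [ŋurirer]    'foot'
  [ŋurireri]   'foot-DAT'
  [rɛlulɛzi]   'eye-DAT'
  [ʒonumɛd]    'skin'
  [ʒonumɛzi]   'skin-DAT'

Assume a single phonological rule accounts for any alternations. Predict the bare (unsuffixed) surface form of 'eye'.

[rɛlulɛd]

'skin' shows [d] ~ [z] at the end of the stem ([ʒonumɛd] vs [ʒonumɛzi]).
If /d/ were underlying and a rule turned it into [z] before the DAT suffix, 'rope' would also alternate; but it has [d] in both [nɛrorɔd] and [nɛrorɔdi].
The alternation reflects word-final hardening: voiced fricatives become stops word-finally. /z/ is underlying.
From [rɛlulɛzi] the stem 'eye' is /rɛlulɛz/; word-finally this yields [rɛlulɛd].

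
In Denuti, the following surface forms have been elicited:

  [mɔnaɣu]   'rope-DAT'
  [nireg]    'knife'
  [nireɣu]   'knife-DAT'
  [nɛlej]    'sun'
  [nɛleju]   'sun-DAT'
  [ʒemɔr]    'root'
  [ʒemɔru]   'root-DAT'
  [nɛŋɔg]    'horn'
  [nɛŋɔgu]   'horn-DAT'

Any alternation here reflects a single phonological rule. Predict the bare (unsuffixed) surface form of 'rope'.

[mɔnag]

The stem for 'knife' ends in [g] in [nireg] but [ɣ] in [nireɣu].
If /g/ were underlying and a rule turned it into [ɣ] before the DAT suffix, 'horn' would also alternate; but it has [g] in both [nɛŋɔg] and [nɛŋɔgu].
Therefore /ɣ/ is basic and [g] is derived by word-final hardening (voiced fricatives become stops word-finally).
The one attested form of 'rope', [mɔnaɣu], shows underlying /mɔnaɣ/. Applying the same rule word-finally gives [mɔnag].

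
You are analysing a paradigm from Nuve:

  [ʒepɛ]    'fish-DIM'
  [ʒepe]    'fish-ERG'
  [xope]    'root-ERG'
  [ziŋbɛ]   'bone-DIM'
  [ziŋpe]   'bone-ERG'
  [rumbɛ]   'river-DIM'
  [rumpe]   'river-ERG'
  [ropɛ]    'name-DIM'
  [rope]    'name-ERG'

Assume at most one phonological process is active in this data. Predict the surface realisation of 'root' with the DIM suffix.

The DIM morpheme has two allomorphs, [-bɛ] and [-pɛ].
The ERG suffix, which begins with [p], is invariant after every stem; so [p] is not altered by any rule here.
The DIM suffix is therefore /-bɛ/ underlyingly, with post-vocalic devoicing: voiced stops become voiceless after a vowel.
After 'root', which ends in a vowel, the suffix surfaces as [-pɛ], giving [xopɛ].

[xopɛ]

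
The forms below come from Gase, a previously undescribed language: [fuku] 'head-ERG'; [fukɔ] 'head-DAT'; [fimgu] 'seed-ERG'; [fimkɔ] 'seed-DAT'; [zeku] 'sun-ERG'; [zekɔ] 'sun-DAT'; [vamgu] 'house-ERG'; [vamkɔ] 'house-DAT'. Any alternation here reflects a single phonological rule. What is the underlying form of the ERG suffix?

/-gu/

The ERG morpheme has two allomorphs, [-gu] and [-ku].
By contrast the DAT suffix keeps its initial [k] throughout — that segment must be underlying.
The ERG suffix is therefore /-gu/ underlyingly, with post-vocalic devoicing: voiced stops become voiceless after a vowel.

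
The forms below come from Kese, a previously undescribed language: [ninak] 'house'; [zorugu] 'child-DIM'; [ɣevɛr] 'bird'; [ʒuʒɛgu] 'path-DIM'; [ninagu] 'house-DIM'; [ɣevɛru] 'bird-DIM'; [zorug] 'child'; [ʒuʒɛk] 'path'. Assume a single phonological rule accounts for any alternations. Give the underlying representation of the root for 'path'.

The root 'path' surfaces as [ʒuʒɛgu] and [ʒuʒɛk], with a stem-final [g] ~ [k] alternation.
But 'child' keeps [g] in both environments ([zorugu], [zorug]), so there is no rule changing /g/ to [k] in isolation.
So /k/ is underlying, and a rule of intervocalic voicing — voiceless stops become voiced between vowels — gives [g].

/ʒuʒɛk/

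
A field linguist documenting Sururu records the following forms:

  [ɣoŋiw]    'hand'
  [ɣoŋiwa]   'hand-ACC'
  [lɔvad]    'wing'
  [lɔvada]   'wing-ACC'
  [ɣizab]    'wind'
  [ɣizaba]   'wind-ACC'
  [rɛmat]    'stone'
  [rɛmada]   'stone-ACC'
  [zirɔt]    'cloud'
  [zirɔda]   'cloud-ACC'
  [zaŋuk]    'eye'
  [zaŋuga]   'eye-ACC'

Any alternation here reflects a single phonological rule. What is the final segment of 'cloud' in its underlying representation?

/t/

'cloud' shows [t] ~ [d] at the end of the stem ([zirɔt] vs [zirɔda]).
Compare 'wing', with invariant [d] in [lɔvad] and [lɔvada]: an analysis with underlying /d/ and a rule producing [t] in isolation would wrongly predict alternation here too.
Therefore /t/ is basic and [d] is derived by intervocalic voicing (voiceless stops become voiced between vowels).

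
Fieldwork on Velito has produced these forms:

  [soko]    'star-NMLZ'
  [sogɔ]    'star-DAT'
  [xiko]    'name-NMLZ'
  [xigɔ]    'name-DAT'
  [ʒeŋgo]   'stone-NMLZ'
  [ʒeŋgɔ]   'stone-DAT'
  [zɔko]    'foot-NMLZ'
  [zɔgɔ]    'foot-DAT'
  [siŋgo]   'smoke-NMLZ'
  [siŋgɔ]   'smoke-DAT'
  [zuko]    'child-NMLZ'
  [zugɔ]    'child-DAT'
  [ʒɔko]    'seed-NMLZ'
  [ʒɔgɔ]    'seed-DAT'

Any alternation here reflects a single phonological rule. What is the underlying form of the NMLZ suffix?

/-ko/

The NMLZ suffix surfaces as [-go] and [-ko], depending on the final segment of the stem.
By contrast the DAT suffix keeps its initial [g] throughout — that segment must be underlying.
So the underlying form is /-ko/, and voiceless stops become voiced after a nasal.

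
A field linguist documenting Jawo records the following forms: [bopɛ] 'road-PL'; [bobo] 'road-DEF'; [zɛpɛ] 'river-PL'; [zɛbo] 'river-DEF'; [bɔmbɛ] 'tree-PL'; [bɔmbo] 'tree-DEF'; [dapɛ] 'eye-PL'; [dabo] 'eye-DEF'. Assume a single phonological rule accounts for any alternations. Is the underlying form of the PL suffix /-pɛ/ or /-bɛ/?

The PL morpheme has two allomorphs, [-bɛ] and [-pɛ].
By contrast the DEF suffix keeps its initial [b] throughout — that segment must be underlying.
The PL suffix is therefore /-pɛ/ underlyingly, with post-nasal voicing: voiceless stops become voiced after a nasal.

/-pɛ/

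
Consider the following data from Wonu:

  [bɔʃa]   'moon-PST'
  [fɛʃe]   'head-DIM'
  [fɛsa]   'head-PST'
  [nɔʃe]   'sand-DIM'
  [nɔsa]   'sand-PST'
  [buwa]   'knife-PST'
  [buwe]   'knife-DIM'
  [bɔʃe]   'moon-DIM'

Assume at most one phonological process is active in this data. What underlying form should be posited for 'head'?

/fɛs/

In [fɛʃe] and [fɛsa] the final segment of 'head' alternates: [ʃ] ~ [s].
Compare 'moon', with invariant [ʃ] in [bɔʃe] and [bɔʃa]: an analysis with underlying /ʃ/ and a rule producing [s] before the PST suffix would wrongly predict alternation here too.
So /s/ is underlying, and a rule of palatalization before a front vowel — /s/ becomes palato-alveolar [ʃ] before a front vowel — gives [ʃ].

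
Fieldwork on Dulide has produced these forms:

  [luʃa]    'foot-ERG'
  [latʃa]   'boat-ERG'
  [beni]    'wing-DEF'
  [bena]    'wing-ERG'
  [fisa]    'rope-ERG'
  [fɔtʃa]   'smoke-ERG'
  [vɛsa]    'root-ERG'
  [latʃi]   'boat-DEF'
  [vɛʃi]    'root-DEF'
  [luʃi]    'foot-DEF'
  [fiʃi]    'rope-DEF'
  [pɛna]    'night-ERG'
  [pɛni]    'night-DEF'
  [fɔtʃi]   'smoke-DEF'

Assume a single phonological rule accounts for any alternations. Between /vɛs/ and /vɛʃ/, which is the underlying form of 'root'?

/vɛs/

'root' shows [ʃ] ~ [s] at the end of the stem ([vɛʃi] vs [vɛsa]).
The stem 'foot' ([luʃi], [luʃa]) shows [ʃ] unchanged in both environments, so [ʃ] cannot be basic with [s] derived before the ERG suffix.
Therefore /s/ is basic and [ʃ] is derived by palatalization before a front vowel (/s/ becomes palato-alveolar [ʃ] before a front vowel).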